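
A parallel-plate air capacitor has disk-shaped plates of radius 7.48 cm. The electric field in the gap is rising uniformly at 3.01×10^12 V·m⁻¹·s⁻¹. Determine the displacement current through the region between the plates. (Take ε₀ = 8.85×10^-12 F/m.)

0.468 A

The displacement current is ε₀ times dΦ_E/dt = ε₀ A dE/dt = (8.85×10^-12)(0.01758)(3.01×10^12) = 0.468 A.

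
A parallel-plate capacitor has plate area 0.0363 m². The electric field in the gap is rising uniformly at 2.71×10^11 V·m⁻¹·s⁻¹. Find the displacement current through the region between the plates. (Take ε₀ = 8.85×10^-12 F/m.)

The displacement current is ε₀ times dΦ_E/dt = ε₀ A dE/dt = (8.85×10^-12)(0.0363)(2.71×10^11) = 0.0871 A.

0.0871 A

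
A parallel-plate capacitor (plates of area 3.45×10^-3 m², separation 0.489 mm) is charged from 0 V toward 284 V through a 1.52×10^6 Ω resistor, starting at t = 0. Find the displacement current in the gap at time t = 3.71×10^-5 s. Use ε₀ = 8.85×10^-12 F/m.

1.26×10^-4 A

C = ε₀A/d = (8.85×10^-12)(3.45×10^-3)/(4.89×10^-4) = 6.244×10^-11 F and τ = RC = 9.491×10^-5 s. I_d in the gap equals the RC charging current.
I_d(t) = (V₀/R) e^(−t/τ) = 1.868×10^-4 · e^(−0.3909) = 1.26×10^-4 A.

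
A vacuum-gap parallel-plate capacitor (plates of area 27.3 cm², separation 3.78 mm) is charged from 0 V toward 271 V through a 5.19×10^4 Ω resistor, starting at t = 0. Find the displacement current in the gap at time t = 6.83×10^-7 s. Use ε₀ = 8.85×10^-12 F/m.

6.66×10^-4 A

C = ε₀A/d = (8.85×10^-12)(2.73×10^-3)/(3.78×10^-3) = 6.392×10^-12 F, so τ = RC = 3.317×10^-7 s.
The conduction current is I(t) = (V₀/R) e^(−t/τ), and the displacement current between the plates equals it.
t/τ = 2.059; I_d = (271/5.19×10^4) · e^(−2.059) = (5.222×10^-3)(0.1276) = 6.66×10^-4 A.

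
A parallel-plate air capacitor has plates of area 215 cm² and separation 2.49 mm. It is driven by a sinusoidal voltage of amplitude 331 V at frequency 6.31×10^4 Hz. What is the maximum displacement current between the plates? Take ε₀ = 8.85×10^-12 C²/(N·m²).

C = ε₀A/d = (8.85×10^-12)(0.0215)/(2.49×10^-3) = 7.642×10^-11 F; ω = 2πf = 3.965×10^5 rad/s.
I_d = C dV/dt, so |I_d|_max = C V₀ ω = (7.642×10^-11)(331)(3.965×10^5) = 0.0100 A.

0.0100 A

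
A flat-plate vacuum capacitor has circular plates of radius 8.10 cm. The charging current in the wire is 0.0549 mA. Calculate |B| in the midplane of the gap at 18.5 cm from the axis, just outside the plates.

5.94×10^-11 T

By continuity the displacement current in the gap matches the conduction current: I_d = 5.49×10^-5 A.
For r ≥ R the full I_d is enclosed: B = μ₀ I_d/(2πr) = (4π×10^-7)(5.49×10^-5)/(2π·0.185) = 5.94×10^-11 T.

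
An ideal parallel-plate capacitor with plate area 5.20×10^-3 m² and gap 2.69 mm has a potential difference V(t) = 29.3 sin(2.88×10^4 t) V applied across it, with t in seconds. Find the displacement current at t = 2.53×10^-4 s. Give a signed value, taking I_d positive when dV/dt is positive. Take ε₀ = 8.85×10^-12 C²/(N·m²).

C = ε₀A/d = (8.85×10^-12)(5.20×10^-3)/(2.69×10^-3) = 1.711×10^-11 F. dV/dt = V₀ω·cos(ωt); at ωt = 7.2864 rad this factor is 0.5376.
I_d = C dV/dt = (1.711×10^-11)(29.3)(2.88×10^4)(0.5376) = 7.76×10^-6 A.

7.76×10^-6 A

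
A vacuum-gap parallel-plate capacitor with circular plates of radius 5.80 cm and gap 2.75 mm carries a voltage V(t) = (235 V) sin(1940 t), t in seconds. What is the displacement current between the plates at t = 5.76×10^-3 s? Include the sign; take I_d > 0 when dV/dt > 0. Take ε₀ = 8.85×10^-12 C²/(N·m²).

dV/dt = (235)(1940)·cos(11.1744) = 8.109×10^4 V/s.
I_d = C dV/dt with C = ε₀A/d = (8.85×10^-12)(0.01057)/(2.75×10^-3) = 3.402×10^-11 F, so I_d = (3.402×10^-11)(8.109×10^4) = 2.76×10^-6 A.

2.76×10^-6 A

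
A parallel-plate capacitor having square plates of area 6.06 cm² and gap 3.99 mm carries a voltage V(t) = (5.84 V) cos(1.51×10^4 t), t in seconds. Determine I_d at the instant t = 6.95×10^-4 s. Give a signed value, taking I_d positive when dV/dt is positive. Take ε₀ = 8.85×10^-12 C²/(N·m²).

1.04×10^-7 A

C = ε₀A/d = (8.85×10^-12)(6.06×10^-4)/(3.99×10^-3) = 1.344×10^-12 F. dV/dt = V₀ω·−sin(ωt); at ωt = 10.4945 rad this factor is 0.8771.
I_d = C dV/dt = (1.344×10^-12)(5.84)(1.51×10^4)(0.8771) = 1.04×10^-7 A.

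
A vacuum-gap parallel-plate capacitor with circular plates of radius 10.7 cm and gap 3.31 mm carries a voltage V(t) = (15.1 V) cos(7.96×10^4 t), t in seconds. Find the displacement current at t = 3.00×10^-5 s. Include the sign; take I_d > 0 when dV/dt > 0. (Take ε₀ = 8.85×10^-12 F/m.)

dV/dt = (15.1)(7.96×10^4)·−sin(2.388) = -8.225×10^5 V/s.
I_d = C dV/dt with C = ε₀A/d = (8.85×10^-12)(0.03597)/(3.31×10^-3) = 9.617×10^-11 F, so I_d = (9.617×10^-11)(-8.225×10^5) = -7.91×10^-5 A.

-7.91×10^-5 A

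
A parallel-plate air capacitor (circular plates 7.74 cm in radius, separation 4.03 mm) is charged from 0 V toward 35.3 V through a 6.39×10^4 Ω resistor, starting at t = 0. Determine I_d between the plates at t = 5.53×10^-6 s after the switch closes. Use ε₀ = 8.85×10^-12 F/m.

6.81×10^-5 A

C = ε₀A/d = (8.85×10^-12)(0.01882)/(4.03×10^-3) = 4.133×10^-11 F and τ = RC = 2.641×10^-6 s. I_d in the gap equals the RC charging current.
I_d(t) = (V₀/R) e^(−t/τ) = 5.524×10^-4 · e^(−2.094) = 6.81×10^-5 A.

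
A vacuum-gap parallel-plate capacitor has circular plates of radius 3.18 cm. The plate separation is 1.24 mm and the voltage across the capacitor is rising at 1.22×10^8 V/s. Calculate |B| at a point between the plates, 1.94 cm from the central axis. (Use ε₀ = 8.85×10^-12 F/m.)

With E = V/d, dE/dt = 9.839×10^10 V/(m·s) and πR² = 3.177×10^-3 m², giving I_d = ε₀ πR² dE/dt = 2.766×10^-3 A.
For r < R the Ampère–Maxwell law gives B(2πr) = μ₀ I_d (r²/R²), so B = μ₀ I_d r/(2πR²) = (4π×10^-7)(2.766×10^-3)(0.0194)/(2π·0.0318²) = 1.06×10^-8 T.

1.06×10^-8 T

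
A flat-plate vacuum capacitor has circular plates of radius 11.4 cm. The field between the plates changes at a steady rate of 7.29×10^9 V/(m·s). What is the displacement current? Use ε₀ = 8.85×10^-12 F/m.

2.63×10^-3 A

I_d = ε₀ A (dE/dt) = (8.85×10^-12)(0.04083 m²)(7.29×10^9) = 2.63×10^-3 A.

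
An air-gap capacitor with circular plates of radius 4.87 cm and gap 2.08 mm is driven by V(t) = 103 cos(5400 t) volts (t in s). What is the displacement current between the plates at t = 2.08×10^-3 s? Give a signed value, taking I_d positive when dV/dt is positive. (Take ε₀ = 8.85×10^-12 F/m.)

C = ε₀A/d = (8.85×10^-12)(7.451×10^-3)/(2.08×10^-3) = 3.170×10^-11 F. dV/dt = V₀ω·−sin(ωt); at ωt = 11.232 rad this factor is 0.9722.
I_d = C dV/dt = (3.170×10^-11)(103)(5400)(0.9722) = 1.71×10^-5 A.

1.71×10^-5 A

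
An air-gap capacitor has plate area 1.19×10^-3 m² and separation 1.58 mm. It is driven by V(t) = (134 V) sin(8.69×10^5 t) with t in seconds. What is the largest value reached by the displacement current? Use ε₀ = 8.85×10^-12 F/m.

C = ε₀A/d = (8.85×10^-12)(1.19×10^-3)/(1.58×10^-3) = 6.666×10^-12 F; ω = 8.69×10^5 rad/s.
I_d = C dV/dt, so |I_d|_max = C V₀ ω = (6.666×10^-12)(134)(8.69×10^5) = 7.76×10^-4 A.

7.76×10^-4 A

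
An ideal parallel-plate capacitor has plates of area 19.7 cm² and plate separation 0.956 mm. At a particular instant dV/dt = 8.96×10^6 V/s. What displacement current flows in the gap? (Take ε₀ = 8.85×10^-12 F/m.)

The field between the plates is E = V/d, so dE/dt = (8.96×10^6)/(9.56×10^-4 m) = 9.372×10^9 V/(m·s).
I_d = ε₀ A (dE/dt) = (8.85×10^-12)(1.97×10^-3)(9.372×10^9) = 1.63×10^-4 A.

1.63×10^-4 A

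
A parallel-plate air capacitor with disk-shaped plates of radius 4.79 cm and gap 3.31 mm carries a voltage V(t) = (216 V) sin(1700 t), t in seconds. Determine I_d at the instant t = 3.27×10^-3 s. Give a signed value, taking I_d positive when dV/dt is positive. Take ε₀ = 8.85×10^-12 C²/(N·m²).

dE/dt = (V₀ω/d)·cos(ωt) with ωt = 5.559 rad: (216)(1700)(0.7490)/(3.31×10^-3) = 8.309×10^7 V/(m·s).
I_d = ε₀ A dE/dt = (8.85×10^-12)(7.208×10^-3)(8.309×10^7) = 5.30×10^-6 A.

5.30×10^-6 A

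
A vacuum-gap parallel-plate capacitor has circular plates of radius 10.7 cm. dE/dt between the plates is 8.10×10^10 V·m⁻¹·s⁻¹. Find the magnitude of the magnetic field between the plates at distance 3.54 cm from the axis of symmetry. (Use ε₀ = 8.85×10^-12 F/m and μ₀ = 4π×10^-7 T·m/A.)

1.59×10^-8 T

I_d = ε₀ dΦ_E/dt = ε₀ πR² (dE/dt) = (8.85×10^-12)(0.03597)(8.10×10^10) = 0.02579 A through the full plate area.
For r < R the Ampère–Maxwell law gives B(2πr) = μ₀ I_d (r²/R²), so B = μ₀ I_d r/(2πR²) = (4π×10^-7)(0.02579)(0.0354)/(2π·0.107²) = 1.59×10^-8 T.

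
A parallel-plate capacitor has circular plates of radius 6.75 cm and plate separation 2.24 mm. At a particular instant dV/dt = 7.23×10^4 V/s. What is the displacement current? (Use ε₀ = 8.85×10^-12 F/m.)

4.09×10^-6 A

The field between the plates is E = V/d, so dE/dt = (7.23×10^4)/(2.24×10^-3 m) = 3.228×10^7 V/(m·s).
I_d = ε₀ A (dE/dt) = (8.85×10^-12)(0.01431)(3.228×10^7) = 4.09×10^-6 A.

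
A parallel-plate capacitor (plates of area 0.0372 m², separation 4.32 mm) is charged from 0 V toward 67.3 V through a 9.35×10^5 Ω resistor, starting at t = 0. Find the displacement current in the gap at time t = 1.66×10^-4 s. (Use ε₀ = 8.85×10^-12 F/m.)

With C = ε₀A/d = (8.85×10^-12)(0.0372)/(4.32×10^-3) = 7.621×10^-11 F, the time constant is τ = RC = 7.126×10^-5 s, so t/τ = 2.329 and e^(−t/τ) = 0.09739.
I_d = I_cond = (V₀/R) e^(−t/τ) = (7.198×10^-5)(0.09739) = 7.01×10^-6 A.

7.01×10^-6 A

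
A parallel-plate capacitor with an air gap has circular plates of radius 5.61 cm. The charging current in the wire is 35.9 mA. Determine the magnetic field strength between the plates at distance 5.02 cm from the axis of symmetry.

Between the plates the displacement current equals the wire current: I_d = 35.9 mA = 0.0359 A.
For r < R the Ampère–Maxwell law gives B(2πr) = μ₀ I_d (r²/R²), so B = μ₀ I_d r/(2πR²) = (4π×10^-7)(0.0359)(0.0502)/(2π·0.0561²) = 1.15×10^-7 T.

1.15×10^-7 T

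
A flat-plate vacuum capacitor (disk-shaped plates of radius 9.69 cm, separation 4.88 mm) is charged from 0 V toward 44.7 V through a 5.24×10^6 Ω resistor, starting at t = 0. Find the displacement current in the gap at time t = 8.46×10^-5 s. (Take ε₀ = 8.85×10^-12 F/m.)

6.31×10^-6 A

With C = ε₀A/d = (8.85×10^-12)(0.02950)/(4.88×10^-3) = 5.350×10^-11 F, the time constant is τ = RC = 2.803×10^-4 s, so t/τ = 0.3018 and e^(−t/τ) = 0.7395.
I_d = I_cond = (V₀/R) e^(−t/τ) = (8.531×10^-6)(0.7395) = 6.31×10^-6 A.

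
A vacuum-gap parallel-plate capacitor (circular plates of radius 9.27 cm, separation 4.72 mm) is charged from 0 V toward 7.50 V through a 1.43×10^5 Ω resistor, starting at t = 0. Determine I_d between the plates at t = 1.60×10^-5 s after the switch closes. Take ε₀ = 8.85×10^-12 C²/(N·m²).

5.75×10^-6 A

C = ε₀A/d = (8.85×10^-12)(0.02700)/(4.72×10^-3) = 5.063×10^-11 F, so τ = RC = 7.240×10^-6 s.
The conduction current is I(t) = (V₀/R) e^(−t/τ), and the displacement current between the plates equals it.
t/τ = 2.210; I_d = (7.50/1.43×10^5) · e^(−2.210) = (5.245×10^-5)(0.1097) = 5.75×10^-6 A.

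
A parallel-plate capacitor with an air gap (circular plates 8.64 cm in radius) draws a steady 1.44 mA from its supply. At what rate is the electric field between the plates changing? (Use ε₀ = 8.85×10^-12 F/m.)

6.94×10^9 V/(m·s)

By continuity, I_d in the gap equals the 1.44 mA flowing in the wire.
Inverting I_d = ε₀ A dE/dt gives dE/dt = 1.44×10^-3 / (8.85×10^-12 · 0.02345) = 6.94×10^9 V/(m·s).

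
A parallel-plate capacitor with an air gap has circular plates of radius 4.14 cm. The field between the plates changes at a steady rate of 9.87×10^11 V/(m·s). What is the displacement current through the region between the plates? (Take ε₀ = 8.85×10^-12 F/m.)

0.0470 A

The displacement current is ε₀ times dΦ_E/dt = ε₀ A dE/dt = (8.85×10^-12)(5.385×10^-3)(9.87×10^11) = 0.0470 A.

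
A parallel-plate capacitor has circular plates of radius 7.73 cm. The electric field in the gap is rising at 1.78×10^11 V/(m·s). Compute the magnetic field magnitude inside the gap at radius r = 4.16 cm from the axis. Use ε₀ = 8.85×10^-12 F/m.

Total displacement current: I_d = ε₀(πR²)(dE/dt) = (8.85×10^-12)(0.01877)(1.78×10^11) = 0.02957 A.
∮B·dl = μ₀ I_d,enc with I_d,enc = I_d r²/R² = 8.564×10^-3 A; so B = μ₀ I_d,enc/(2πr) = 4.12×10^-8 T.

4.12×10^-8 T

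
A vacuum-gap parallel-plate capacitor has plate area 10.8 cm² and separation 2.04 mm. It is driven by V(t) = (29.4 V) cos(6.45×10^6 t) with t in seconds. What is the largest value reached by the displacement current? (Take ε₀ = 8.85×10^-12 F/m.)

The displacement current equals the conduction current C dV/dt, which peaks at C V₀ ω.
With C = ε₀A/d = (8.85×10^-12)(1.08×10^-3)/(2.04×10^-3) = 4.685×10^-12 F and ω = 6.45×10^6 rad/s, I_d,max = (4.685×10^-12)(29.4)(6.45×10^6) = 8.88×10^-4 A.

8.88×10^-4 A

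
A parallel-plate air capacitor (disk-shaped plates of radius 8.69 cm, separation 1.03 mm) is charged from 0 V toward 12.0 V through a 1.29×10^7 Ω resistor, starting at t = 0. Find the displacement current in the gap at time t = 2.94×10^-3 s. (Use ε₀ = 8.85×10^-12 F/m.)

C = ε₀A/d = (8.85×10^-12)(0.02372)/(1.03×10^-3) = 2.038×10^-10 F, so τ = RC = 2.629×10^-3 s.
The conduction current is I(t) = (V₀/R) e^(−t/τ), and the displacement current between the plates equals it.
t/τ = 1.118; I_d = (12.0/1.29×10^7) · e^(−1.118) = (9.302×10^-7)(0.3269) = 3.04×10^-7 A.

3.04×10^-7 A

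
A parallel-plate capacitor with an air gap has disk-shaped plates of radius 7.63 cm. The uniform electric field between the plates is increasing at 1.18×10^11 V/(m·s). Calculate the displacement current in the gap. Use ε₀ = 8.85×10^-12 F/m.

With a uniform field, Φ_E = EA, so I_d = ε₀ A dE/dt = 0.0191 A.

0.0191 A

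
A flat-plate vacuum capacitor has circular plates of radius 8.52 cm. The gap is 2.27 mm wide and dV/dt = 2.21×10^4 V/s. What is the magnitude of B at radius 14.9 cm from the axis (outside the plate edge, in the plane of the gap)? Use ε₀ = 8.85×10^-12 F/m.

dE/dt = (dV/dt)/d = 9.736×10^6 V/(m·s); I_d = ε₀(πR²)(dE/dt) = (8.85×10^-12)(0.02280)(9.736×10^6) = 1.965×10^-6 A.
With r > R the enclosed displacement current is the full I_d; B = μ₀ I_d / (2πr) = 2.64×10^-12 T.

2.64×10^-12 T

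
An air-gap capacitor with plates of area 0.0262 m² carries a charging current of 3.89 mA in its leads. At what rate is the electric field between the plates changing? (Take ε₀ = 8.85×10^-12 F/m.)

1.68×10^10 V/(m·s)

By continuity, I_d in the gap equals the 3.89 mA flowing in the wire.
Since I_d = ε₀ A dE/dt, dE/dt = I_d/(ε₀A) = (3.89×10^-3)/((8.85×10^-12)(0.0262)) = 1.68×10^10 V/(m·s).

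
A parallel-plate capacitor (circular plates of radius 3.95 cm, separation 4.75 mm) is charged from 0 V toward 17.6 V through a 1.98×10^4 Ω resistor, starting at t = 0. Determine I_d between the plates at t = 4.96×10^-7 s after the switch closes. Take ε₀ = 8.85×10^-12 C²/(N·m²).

With C = ε₀A/d = (8.85×10^-12)(4.902×10^-3)/(4.75×10^-3) = 9.133×10^-12 F, the time constant is τ = RC = 1.808×10^-7 s, so t/τ = 2.743 and e^(−t/τ) = 0.06438.
I_d = I_cond = (V₀/R) e^(−t/τ) = (8.889×10^-4)(0.06438) = 5.72×10^-5 A.

5.72×10^-5 A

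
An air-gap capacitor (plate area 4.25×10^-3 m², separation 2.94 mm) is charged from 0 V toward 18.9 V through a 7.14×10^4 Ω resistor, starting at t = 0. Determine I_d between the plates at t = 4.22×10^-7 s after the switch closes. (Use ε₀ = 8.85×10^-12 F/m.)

1.67×10^-4 A

With C = ε₀A/d = (8.85×10^-12)(4.25×10^-3)/(2.94×10^-3) = 1.279×10^-11 F, the time constant is τ = RC = 9.132×10^-7 s, so t/τ = 0.4621 and e^(−t/τ) = 0.6300.
I_d = I_cond = (V₀/R) e^(−t/τ) = (2.647×10^-4)(0.6300) = 1.67×10^-4 A.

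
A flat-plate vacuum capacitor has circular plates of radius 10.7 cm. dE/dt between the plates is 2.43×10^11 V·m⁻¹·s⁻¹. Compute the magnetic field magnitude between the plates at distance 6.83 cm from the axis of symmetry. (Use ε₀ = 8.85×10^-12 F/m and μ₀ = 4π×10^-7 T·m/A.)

Through the whole plate area (πR² = 0.03597 m²), I_d = ε₀ πR² dE/dt = 0.07736 A.
An Ampèrian loop of radius r encloses a fraction (r/R)² of I_d. Then B·2πr = μ₀ I_d (r/R)², giving B = μ₀ I_d r/(2πR²) = 9.23×10^-8 T.

9.23×10^-8 T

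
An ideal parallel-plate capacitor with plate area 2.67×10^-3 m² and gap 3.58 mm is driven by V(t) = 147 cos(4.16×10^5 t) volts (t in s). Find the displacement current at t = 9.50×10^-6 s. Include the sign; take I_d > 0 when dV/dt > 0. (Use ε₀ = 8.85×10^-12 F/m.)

2.92×10^-4 A

dV/dt = (147)(4.16×10^5)·−sin(3.952) = 4.431×10^7 V/s.
I_d = C dV/dt with C = ε₀A/d = (8.85×10^-12)(2.67×10^-3)/(3.58×10^-3) = 6.600×10^-12 F, so I_d = (6.600×10^-12)(4.431×10^7) = 2.92×10^-4 A.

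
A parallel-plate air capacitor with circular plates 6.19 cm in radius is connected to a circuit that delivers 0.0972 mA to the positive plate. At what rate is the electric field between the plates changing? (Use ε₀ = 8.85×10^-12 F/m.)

9.12×10^8 V/(m·s)

The displacement current between the plates equals the conduction current, I_d = 0.0972 mA.
Since I_d = ε₀ A dE/dt, dE/dt = I_d/(ε₀A) = (9.72×10^-5)/((8.85×10^-12)(0.01204)) = 9.12×10^8 V/(m·s).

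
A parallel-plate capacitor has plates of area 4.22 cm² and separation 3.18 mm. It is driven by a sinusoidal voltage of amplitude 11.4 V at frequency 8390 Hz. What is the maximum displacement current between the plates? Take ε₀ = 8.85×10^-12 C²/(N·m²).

7.06×10^-7 A

C = ε₀A/d = (8.85×10^-12)(4.22×10^-4)/(3.18×10^-3) = 1.174×10^-12 F; ω = 2πf = 5.272×10^4 rad/s.
I_d = C dV/dt, so |I_d|_max = C V₀ ω = (1.174×10^-12)(11.4)(5.272×10^4) = 7.06×10^-7 A.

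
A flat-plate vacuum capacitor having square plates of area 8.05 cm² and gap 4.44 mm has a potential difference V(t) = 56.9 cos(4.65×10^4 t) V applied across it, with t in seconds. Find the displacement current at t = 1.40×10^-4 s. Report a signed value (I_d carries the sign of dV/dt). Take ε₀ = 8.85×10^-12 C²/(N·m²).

-9.55×10^-7 A

dE/dt = (V₀ω/d)·−sin(ωt) with ωt = 6.51 rad: (56.9)(4.65×10^4)(-0.2249)/(4.44×10^-3) = -1.340×10^8 V/(m·s).
I_d = ε₀ A dE/dt = (8.85×10^-12)(8.05×10^-4)(-1.340×10^8) = -9.55×10^-7 A.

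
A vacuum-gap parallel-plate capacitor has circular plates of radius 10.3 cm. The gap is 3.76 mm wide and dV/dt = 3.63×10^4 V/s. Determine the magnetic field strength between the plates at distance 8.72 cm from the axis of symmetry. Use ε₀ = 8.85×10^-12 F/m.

dE/dt = (dV/dt)/d = 9.654×10^6 V/(m·s); I_d = ε₀(πR²)(dE/dt) = (8.85×10^-12)(0.03333)(9.654×10^6) = 2.848×10^-6 A.
For r < R the Ampère–Maxwell law gives B(2πr) = μ₀ I_d (r²/R²), so B = μ₀ I_d r/(2πR²) = (4π×10^-7)(2.848×10^-6)(0.0872)/(2π·0.103²) = 4.68×10^-12 T.

4.68×10^-12 T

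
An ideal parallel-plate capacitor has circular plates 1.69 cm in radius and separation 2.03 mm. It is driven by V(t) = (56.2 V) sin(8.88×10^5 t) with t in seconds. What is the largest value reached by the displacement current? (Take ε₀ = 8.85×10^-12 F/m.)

1.95×10^-4 A

C = ε₀A/d = (8.85×10^-12)(8.973×10^-4)/(2.03×10^-3) = 3.912×10^-12 F; ω = 8.88×10^5 rad/s.
I_d = C dV/dt, so |I_d|_max = C V₀ ω = (3.912×10^-12)(56.2)(8.88×10^5) = 1.95×10^-4 A.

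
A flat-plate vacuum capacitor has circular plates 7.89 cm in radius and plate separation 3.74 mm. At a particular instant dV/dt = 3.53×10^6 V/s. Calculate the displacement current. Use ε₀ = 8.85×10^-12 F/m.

C = ε₀A/d = (8.85×10^-12)(0.01956)/(3.74×10^-3) = 4.629×10^-11 F.
I_d = C dV/dt = (4.629×10^-11)(3.53×10^6) = 1.63×10^-4 A.

1.63×10^-4 A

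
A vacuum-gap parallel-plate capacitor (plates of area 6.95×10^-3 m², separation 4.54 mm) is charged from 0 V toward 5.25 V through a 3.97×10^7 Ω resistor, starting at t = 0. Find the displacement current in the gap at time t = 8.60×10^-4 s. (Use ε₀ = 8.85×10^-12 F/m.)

With C = ε₀A/d = (8.85×10^-12)(6.95×10^-3)/(4.54×10^-3) = 1.355×10^-11 F, the time constant is τ = RC = 5.379×10^-4 s, so t/τ = 1.599 and e^(−t/τ) = 0.2021.
I_d = I_cond = (V₀/R) e^(−t/τ) = (1.322×10^-7)(0.2021) = 2.67×10^-8 A.

2.67×10^-8 A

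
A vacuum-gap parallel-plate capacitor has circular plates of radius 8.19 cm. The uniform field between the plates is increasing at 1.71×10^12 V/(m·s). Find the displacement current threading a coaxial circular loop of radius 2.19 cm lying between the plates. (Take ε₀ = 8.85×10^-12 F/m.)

0.0228 A

Through the whole plate area (πR² = 0.02107 m²), I_d = ε₀ πR² dE/dt = 0.3189 A.
Since J_d is uniform, the enclosed fraction is (r/R)² = 0.07150, giving I_d,enc = 0.0228 A.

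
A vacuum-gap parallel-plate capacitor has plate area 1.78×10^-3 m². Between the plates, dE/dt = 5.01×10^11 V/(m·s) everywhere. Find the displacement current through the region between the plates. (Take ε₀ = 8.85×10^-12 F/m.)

I_d = ε₀ A (dE/dt) = (8.85×10^-12)(1.78×10^-3 m²)(5.01×10^11) = 7.89×10^-3 A.

7.89×10^-3 A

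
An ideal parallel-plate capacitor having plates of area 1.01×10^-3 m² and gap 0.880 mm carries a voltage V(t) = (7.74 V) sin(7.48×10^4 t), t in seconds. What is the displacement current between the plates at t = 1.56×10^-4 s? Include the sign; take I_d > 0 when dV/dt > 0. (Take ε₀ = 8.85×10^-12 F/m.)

dV/dt = (7.74)(7.48×10^4)·cos(11.6688) = 3.610×10^5 V/s.
I_d = C dV/dt with C = ε₀A/d = (8.85×10^-12)(1.01×10^-3)/(8.80×10^-4) = 1.016×10^-11 F, so I_d = (1.016×10^-11)(3.610×10^5) = 3.67×10^-6 A.

3.67×10^-6 A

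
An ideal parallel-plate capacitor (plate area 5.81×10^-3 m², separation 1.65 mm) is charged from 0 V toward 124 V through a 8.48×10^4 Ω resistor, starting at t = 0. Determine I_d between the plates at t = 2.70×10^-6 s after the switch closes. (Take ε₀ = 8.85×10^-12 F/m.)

With C = ε₀A/d = (8.85×10^-12)(5.81×10^-3)/(1.65×10^-3) = 3.116×10^-11 F, the time constant is τ = RC = 2.642×10^-6 s, so t/τ = 1.022 and e^(−t/τ) = 0.3599.
I_d = I_cond = (V₀/R) e^(−t/τ) = (1.462×10^-3)(0.3599) = 5.26×10^-4 A.

5.26×10^-4 A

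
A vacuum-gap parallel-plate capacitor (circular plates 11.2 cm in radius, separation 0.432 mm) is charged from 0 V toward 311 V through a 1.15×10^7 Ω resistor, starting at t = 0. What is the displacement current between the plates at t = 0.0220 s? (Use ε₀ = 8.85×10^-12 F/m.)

2.53×10^-6 A

C = ε₀A/d = (8.85×10^-12)(0.03941)/(4.32×10^-4) = 8.074×10^-10 F, so τ = RC = 9.285×10^-3 s.
The conduction current is I(t) = (V₀/R) e^(−t/τ), and the displacement current between the plates equals it.
t/τ = 2.369; I_d = (311/1.15×10^7) · e^(−2.369) = (2.704×10^-5)(0.09357) = 2.53×10^-6 A.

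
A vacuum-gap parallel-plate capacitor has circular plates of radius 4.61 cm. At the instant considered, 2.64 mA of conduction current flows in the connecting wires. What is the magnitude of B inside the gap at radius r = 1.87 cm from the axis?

No conduction current crosses the gap, so I_d there equals the 2.64×10^-3 A in the leads.
An Ampèrian loop of radius r encloses a fraction (r/R)² of I_d. Then B·2πr = μ₀ I_d (r/R)², giving B = μ₀ I_d r/(2πR²) = 4.65×10^-9 T.

4.65×10^-9 T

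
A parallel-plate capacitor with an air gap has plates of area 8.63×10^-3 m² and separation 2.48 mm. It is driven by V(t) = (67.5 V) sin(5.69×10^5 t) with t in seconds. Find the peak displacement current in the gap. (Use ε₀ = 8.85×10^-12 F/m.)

1.18×10^-3 A

C = ε₀A/d = (8.85×10^-12)(8.63×10^-3)/(2.48×10^-3) = 3.080×10^-11 F; ω = 5.69×10^5 rad/s.
I_d = C dV/dt, so |I_d|_max = C V₀ ω = (3.080×10^-11)(67.5)(5.69×10^5) = 1.18×10^-3 A.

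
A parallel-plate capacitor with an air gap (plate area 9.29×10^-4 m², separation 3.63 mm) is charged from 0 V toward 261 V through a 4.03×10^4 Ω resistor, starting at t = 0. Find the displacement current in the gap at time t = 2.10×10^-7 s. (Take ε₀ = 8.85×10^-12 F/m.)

6.49×10^-4 A

With C = ε₀A/d = (8.85×10^-12)(9.29×10^-4)/(3.63×10^-3) = 2.265×10^-12 F, the time constant is τ = RC = 9.128×10^-8 s, so t/τ = 2.301 and e^(−t/τ) = 0.1002.
I_d = I_cond = (V₀/R) e^(−t/τ) = (6.476×10^-3)(0.1002) = 6.49×10^-4 A.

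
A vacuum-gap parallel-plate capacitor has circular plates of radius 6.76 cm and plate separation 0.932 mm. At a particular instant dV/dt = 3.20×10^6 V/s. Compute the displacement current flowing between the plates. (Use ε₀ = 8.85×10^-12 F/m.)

4.36×10^-4 A

The displacement current equals the charging current C dV/dt. With C = ε₀A/d = (8.85×10^-12)(0.01436)/(9.32×10^-4) = 1.364×10^-10 F, I_d = (1.364×10^-10)(3.20×10^6) = 4.36×10^-4 A.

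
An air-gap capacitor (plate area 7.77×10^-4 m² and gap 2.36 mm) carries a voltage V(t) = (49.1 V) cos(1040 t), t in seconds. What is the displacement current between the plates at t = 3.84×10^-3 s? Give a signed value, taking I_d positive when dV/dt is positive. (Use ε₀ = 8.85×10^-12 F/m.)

dV/dt = (49.1)(1040)·−sin(3.9936) = 3.843×10^4 V/s.
I_d = C dV/dt with C = ε₀A/d = (8.85×10^-12)(7.77×10^-4)/(2.36×10^-3) = 2.914×10^-12 F, so I_d = (2.914×10^-12)(3.843×10^4) = 1.12×10^-7 A.

1.12×10^-7 A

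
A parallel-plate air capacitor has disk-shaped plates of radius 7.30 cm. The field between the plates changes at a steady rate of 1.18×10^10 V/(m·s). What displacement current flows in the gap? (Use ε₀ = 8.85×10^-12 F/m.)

The displacement current is ε₀ times dΦ_E/dt = ε₀ A dE/dt = (8.85×10^-12)(0.01674)(1.18×10^10) = 1.75×10^-3 A.

1.75×10^-3 A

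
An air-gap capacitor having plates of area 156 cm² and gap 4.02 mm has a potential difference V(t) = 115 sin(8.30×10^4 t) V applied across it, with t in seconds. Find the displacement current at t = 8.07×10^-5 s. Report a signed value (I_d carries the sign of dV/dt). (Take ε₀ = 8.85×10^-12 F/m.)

3.00×10^-4 A

dE/dt = (V₀ω/d)·cos(ωt) with ωt = 6.6981 rad: (115)(8.30×10^4)(0.9152)/(4.02×10^-3) = 2.173×10^9 V/(m·s).
I_d = ε₀ A dE/dt = (8.85×10^-12)(0.0156)(2.173×10^9) = 3.00×10^-4 A.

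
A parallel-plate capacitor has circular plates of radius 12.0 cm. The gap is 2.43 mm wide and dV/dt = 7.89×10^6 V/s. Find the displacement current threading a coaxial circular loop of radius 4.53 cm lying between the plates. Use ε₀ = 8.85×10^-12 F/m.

1.85×10^-4 A

With E = V/d, dE/dt = 3.247×10^9 V/(m·s) and πR² = 0.04524 m², giving I_d = ε₀ πR² dE/dt = 1.300×10^-3 A.
Since J_d is uniform, the enclosed fraction is (r/R)² = 0.1425, giving I_d,enc = 1.85×10^-4 A.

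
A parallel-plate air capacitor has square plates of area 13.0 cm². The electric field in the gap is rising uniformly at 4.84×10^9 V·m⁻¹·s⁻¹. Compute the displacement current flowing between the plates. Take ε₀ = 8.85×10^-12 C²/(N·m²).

5.57×10^-5 A

I_d = ε₀ A (dE/dt) = (8.85×10^-12)(1.30×10^-3 m²)(4.84×10^9) = 5.57×10^-5 A.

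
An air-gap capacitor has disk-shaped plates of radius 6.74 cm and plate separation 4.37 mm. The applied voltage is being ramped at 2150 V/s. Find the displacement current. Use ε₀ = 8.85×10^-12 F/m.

6.21×10^-8 A

The displacement current equals the charging current C dV/dt. With C = ε₀A/d = (8.85×10^-12)(0.01427)/(4.37×10^-3) = 2.890×10^-11 F, I_d = (2.890×10^-11)(2150) = 6.21×10^-8 A.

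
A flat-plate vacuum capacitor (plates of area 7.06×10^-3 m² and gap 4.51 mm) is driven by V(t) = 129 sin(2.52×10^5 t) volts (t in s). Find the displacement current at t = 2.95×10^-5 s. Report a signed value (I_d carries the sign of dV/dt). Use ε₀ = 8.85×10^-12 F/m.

dV/dt = (129)(2.52×10^5)·cos(7.434) = 1.325×10^7 V/s.
I_d = C dV/dt with C = ε₀A/d = (8.85×10^-12)(7.06×10^-3)/(4.51×10^-3) = 1.385×10^-11 F, so I_d = (1.385×10^-11)(1.325×10^7) = 1.84×10^-4 A.

1.84×10^-4 A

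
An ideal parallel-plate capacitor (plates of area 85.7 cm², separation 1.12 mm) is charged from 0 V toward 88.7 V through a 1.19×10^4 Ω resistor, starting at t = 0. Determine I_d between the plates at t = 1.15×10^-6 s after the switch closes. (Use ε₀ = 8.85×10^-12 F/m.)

1.79×10^-3 A

C = ε₀A/d = (8.85×10^-12)(8.57×10^-3)/(1.12×10^-3) = 6.772×10^-11 F and τ = RC = 8.059×10^-7 s. I_d in the gap equals the RC charging current.
I_d(t) = (V₀/R) e^(−t/τ) = 7.454×10^-3 · e^(−1.427) = 1.79×10^-3 A.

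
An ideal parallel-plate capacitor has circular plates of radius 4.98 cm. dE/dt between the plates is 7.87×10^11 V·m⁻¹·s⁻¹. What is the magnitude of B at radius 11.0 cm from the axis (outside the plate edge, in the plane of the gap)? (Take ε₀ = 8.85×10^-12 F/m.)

9.87×10^-8 T

Through the whole plate area (πR² = 7.791×10^-3 m²), I_d = ε₀ πR² dE/dt = 0.05426 A.
With r > R the enclosed displacement current is the full I_d; B = μ₀ I_d / (2πr) = 9.87×10^-8 T.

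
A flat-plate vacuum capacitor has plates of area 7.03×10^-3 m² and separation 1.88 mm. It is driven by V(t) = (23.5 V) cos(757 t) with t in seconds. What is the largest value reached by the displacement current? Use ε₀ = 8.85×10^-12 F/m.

5.89×10^-7 A

The displacement current equals the conduction current C dV/dt, which peaks at C V₀ ω.
With C = ε₀A/d = (8.85×10^-12)(7.03×10^-3)/(1.88×10^-3) = 3.309×10^-11 F and ω = 757 rad/s, I_d,max = (3.309×10^-11)(23.5)(757) = 5.89×10^-7 A.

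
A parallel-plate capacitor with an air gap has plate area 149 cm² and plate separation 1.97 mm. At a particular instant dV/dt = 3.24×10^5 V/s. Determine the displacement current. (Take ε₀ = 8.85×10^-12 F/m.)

2.17×10^-5 A

The field between the plates is E = V/d, so dE/dt = (3.24×10^5)/(1.97×10^-3 m) = 1.645×10^8 V/(m·s).
I_d = ε₀ A (dE/dt) = (8.85×10^-12)(0.0149)(1.645×10^8) = 2.17×10^-5 A.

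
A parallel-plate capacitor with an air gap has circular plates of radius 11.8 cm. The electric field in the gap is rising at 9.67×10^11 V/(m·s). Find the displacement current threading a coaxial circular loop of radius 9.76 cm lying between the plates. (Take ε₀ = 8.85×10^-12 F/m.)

0.256 A

Total displacement current: I_d = ε₀(πR²)(dE/dt) = (8.85×10^-12)(0.04374)(9.67×10^11) = 0.3743 A.
Through an area πr² the displacement current is I_d·(πr²/πR²) = I_d (r/R)² = 0.256 A.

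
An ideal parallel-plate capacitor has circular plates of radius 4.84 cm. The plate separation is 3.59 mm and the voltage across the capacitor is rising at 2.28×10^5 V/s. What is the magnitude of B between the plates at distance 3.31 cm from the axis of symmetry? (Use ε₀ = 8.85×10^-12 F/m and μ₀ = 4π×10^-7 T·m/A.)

With E = V/d, dE/dt = 6.351×10^7 V/(m·s) and πR² = 7.359×10^-3 m², giving I_d = ε₀ πR² dE/dt = 4.136×10^-6 A.
An Ampèrian loop of radius r encloses a fraction (r/R)² of I_d. Then B·2πr = μ₀ I_d (r/R)², giving B = μ₀ I_d r/(2πR²) = 1.17×10^-11 T.

1.17×10^-11 T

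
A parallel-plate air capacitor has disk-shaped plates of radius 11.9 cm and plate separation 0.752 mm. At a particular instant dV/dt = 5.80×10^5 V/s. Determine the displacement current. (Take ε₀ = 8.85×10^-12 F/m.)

The displacement current equals the charging current C dV/dt. With C = ε₀A/d = (8.85×10^-12)(0.04449)/(7.52×10^-4) = 5.236×10^-10 F, I_d = (5.236×10^-10)(5.80×10^5) = 3.04×10^-4 A.

3.04×10^-4 A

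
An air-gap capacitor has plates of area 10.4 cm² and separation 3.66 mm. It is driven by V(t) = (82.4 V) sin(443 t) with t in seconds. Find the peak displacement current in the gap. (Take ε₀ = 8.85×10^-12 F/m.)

9.18×10^-8 A

(dE/dt)_max = V₀ω/d = 9.974×10^6 V/(m·s); ω = 443 rad/s.
I_d,max = ε₀ A (dE/dt)_max = (8.85×10^-12)(1.04×10^-3)(9.974×10^6) = 9.18×10^-8 A.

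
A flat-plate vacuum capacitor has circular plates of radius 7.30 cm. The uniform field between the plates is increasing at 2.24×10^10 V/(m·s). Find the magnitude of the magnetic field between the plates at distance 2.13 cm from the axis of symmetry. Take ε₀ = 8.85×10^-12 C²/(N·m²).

I_d = ε₀ dΦ_E/dt = ε₀ πR² (dE/dt) = (8.85×10^-12)(0.01674)(2.24×10^10) = 3.319×10^-3 A through the full plate area.
∮B·dl = μ₀ I_d,enc with I_d,enc = I_d r²/R² = 2.826×10^-4 A; so B = μ₀ I_d,enc/(2πr) = 2.65×10^-9 T.

2.65×10^-9 T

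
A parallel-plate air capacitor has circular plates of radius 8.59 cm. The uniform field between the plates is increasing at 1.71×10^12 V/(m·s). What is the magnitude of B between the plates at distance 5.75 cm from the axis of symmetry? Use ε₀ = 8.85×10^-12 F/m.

I_d = ε₀ dΦ_E/dt = ε₀ πR² (dE/dt) = (8.85×10^-12)(0.02318)(1.71×10^12) = 0.3508 A through the full plate area.
An Ampèrian loop of radius r encloses a fraction (r/R)² of I_d. Then B·2πr = μ₀ I_d (r/R)², giving B = μ₀ I_d r/(2πR²) = 5.47×10^-7 T.

5.47×10^-7 T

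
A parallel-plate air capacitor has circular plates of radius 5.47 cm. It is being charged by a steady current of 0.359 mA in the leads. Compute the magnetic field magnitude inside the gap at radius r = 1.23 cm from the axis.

2.95×10^-10 T

By continuity the displacement current in the gap matches the conduction current: I_d = 3.59×10^-4 A.
∮B·dl = μ₀ I_d,enc with I_d,enc = I_d r²/R² = 1.815×10^-5 A; so B = μ₀ I_d,enc/(2πr) = 2.95×10^-10 T.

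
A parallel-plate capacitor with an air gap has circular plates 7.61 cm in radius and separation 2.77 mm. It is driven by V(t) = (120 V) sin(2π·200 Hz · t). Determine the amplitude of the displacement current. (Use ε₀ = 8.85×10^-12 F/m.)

C = ε₀A/d = (8.85×10^-12)(0.01819)/(2.77×10^-3) = 5.812×10^-11 F; ω = 2πf = 1257 rad/s.
I_d = C dV/dt, so |I_d|_max = C V₀ ω = (5.812×10^-11)(120)(1257) = 8.77×10^-6 A.

8.77×10^-6 A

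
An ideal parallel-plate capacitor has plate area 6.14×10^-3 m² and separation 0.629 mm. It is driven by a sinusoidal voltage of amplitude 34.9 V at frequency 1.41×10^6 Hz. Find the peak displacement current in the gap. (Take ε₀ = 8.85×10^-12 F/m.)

0.0267 A

(dE/dt)_max = V₀ω/d = 4.915×10^11 V/(m·s); ω = 2πf = 8.859×10^6 rad/s.
I_d,max = ε₀ A (dE/dt)_max = (8.85×10^-12)(6.14×10^-3)(4.915×10^11) = 0.0267 A.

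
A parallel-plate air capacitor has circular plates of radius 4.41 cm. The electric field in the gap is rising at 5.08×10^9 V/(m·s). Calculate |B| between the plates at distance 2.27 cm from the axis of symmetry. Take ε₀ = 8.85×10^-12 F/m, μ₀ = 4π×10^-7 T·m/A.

Total displacement current: I_d = ε₀(πR²)(dE/dt) = (8.85×10^-12)(6.110×10^-3)(5.08×10^9) = 2.747×10^-4 A.
For r < R the Ampère–Maxwell law gives B(2πr) = μ₀ I_d (r²/R²), so B = μ₀ I_d r/(2πR²) = (4π×10^-7)(2.747×10^-4)(0.0227)/(2π·0.0441²) = 6.41×10^-10 T.

6.41×10^-10 T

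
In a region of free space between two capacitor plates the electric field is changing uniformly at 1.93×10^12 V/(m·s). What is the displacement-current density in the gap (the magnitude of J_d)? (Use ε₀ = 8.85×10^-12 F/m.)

17.1 A/m²

The displacement-current density is ε₀ ∂E/∂t = (8.85×10^-12)(1.93×10^12) = 17.1 A/m².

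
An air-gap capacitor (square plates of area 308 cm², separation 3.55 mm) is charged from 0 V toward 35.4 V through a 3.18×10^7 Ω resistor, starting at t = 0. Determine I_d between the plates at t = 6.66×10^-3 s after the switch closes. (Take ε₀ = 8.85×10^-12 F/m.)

C = ε₀A/d = (8.85×10^-12)(0.0308)/(3.55×10^-3) = 7.678×10^-11 F and τ = RC = 2.442×10^-3 s. I_d in the gap equals the RC charging current.
I_d(t) = (V₀/R) e^(−t/τ) = 1.113×10^-6 · e^(−2.727) = 7.28×10^-8 A.

7.28×10^-8 A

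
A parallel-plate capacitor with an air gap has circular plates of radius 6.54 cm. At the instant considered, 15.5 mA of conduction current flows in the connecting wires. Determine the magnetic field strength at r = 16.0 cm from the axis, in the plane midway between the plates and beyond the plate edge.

1.94×10^-8 T

Between the plates the displacement current equals the wire current: I_d = 15.5 mA = 0.0155 A.
With r > R the enclosed displacement current is the full I_d; B = μ₀ I_d / (2πr) = 1.94×10^-8 T.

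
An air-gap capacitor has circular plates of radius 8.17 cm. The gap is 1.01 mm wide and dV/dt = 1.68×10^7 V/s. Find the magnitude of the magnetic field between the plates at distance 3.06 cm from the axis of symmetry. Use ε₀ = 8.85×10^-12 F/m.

I_d = C dV/dt with C = ε₀πR²/d = 1.837×10^-10 F, so I_d = (1.837×10^-10)(1.68×10^7) = 3.086×10^-3 A.
An Ampèrian loop of radius r encloses a fraction (r/R)² of I_d. Then B·2πr = μ₀ I_d (r/R)², giving B = μ₀ I_d r/(2πR²) = 2.83×10^-9 T.

2.83×10^-9 T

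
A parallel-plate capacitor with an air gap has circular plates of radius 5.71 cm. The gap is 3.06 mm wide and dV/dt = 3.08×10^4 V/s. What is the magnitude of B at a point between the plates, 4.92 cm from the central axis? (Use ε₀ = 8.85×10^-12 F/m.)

dE/dt = (dV/dt)/d = 1.007×10^7 V/(m·s); I_d = ε₀(πR²)(dE/dt) = (8.85×10^-12)(0.01024)(1.007×10^7) = 9.126×10^-7 A.
For r < R the Ampère–Maxwell law gives B(2πr) = μ₀ I_d (r²/R²), so B = μ₀ I_d r/(2πR²) = (4π×10^-7)(9.126×10^-7)(0.0492)/(2π·0.0571²) = 2.75×10^-12 T.

2.75×10^-12 T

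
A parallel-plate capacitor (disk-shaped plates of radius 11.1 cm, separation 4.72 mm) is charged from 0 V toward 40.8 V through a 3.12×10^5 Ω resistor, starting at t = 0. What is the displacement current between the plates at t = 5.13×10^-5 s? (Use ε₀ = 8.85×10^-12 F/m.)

1.36×10^-5 A

With C = ε₀A/d = (8.85×10^-12)(0.03871)/(4.72×10^-3) = 7.258×10^-11 F, the time constant is τ = RC = 2.264×10^-5 s, so t/τ = 2.266 and e^(−t/τ) = 0.1037.
I_d = I_cond = (V₀/R) e^(−t/τ) = (1.308×10^-4)(0.1037) = 1.36×10^-5 A.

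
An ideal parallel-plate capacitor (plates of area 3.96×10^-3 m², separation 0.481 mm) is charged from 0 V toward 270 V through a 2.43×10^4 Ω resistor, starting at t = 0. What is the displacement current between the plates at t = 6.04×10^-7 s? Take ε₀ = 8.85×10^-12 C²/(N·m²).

7.90×10^-3 A

C = ε₀A/d = (8.85×10^-12)(3.96×10^-3)/(4.81×10^-4) = 7.286×10^-11 F, so τ = RC = 1.770×10^-6 s.
The conduction current is I(t) = (V₀/R) e^(−t/τ), and the displacement current between the plates equals it.
t/τ = 0.3412; I_d = (270/2.43×10^4) · e^(−0.3412) = (0.01111)(0.7109) = 7.90×10^-3 A.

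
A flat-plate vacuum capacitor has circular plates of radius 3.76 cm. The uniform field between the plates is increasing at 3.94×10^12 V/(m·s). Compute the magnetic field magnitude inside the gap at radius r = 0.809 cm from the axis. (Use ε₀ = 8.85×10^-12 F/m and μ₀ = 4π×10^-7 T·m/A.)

I_d = ε₀ dΦ_E/dt = ε₀ πR² (dE/dt) = (8.85×10^-12)(4.441×10^-3)(3.94×10^12) = 0.1549 A through the full plate area.
An Ampèrian loop of radius r encloses a fraction (r/R)² of I_d. Then B·2πr = μ₀ I_d (r/R)², giving B = μ₀ I_d r/(2πR²) = 1.77×10^-7 T.

1.77×10^-7 T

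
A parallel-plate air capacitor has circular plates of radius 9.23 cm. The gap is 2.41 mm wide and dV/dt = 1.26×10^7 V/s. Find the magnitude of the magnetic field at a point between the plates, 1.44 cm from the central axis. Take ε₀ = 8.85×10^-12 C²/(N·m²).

With E = V/d, dE/dt = 5.228×10^9 V/(m·s) and πR² = 0.02676 m², giving I_d = ε₀ πR² dE/dt = 1.238×10^-3 A.
For r < R the Ampère–Maxwell law gives B(2πr) = μ₀ I_d (r²/R²), so B = μ₀ I_d r/(2πR²) = (4π×10^-7)(1.238×10^-3)(0.0144)/(2π·0.0923²) = 4.19×10^-10 T.

4.19×10^-10 T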